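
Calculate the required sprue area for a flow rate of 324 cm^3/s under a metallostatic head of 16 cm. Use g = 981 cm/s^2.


Formula: v = sqrt(2*g*h), A = Q/v
Velocity: v = sqrt(2 * 981 * 16) = sqrt(31392) = 177.1779 cm/s
Sprue area: A = Q / v = 324 / 177.1779 = 1.8287 cm^2

Answer: 1.8287 cm^2


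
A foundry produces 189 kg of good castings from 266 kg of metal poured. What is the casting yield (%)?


Formula: Casting Yield = (W_good / W_total) * 100
Yield = (189 kg / 266 kg) * 100 = 71.0526%

Final answer: 71.0526%


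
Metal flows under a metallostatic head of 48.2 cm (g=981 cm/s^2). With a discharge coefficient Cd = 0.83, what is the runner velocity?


Formula: v = Cd * sqrt(2 * g * h)  (Torricelli with discharge coefficient)
2*g*h = 2 * 981 * 48.2 = 94568.4 cm^2/s^2
sqrt(94568.4) = 307.51976 cm/s
v = 0.83 * 307.51976 = 255.2414 cm/s

Answer: 255.2414 cm/s


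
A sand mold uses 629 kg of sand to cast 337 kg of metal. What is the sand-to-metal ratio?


Formula: Sand-to-Metal Ratio = W_sand / W_metal
Ratio = 629 kg / 337 kg = 1.8665

1.8665


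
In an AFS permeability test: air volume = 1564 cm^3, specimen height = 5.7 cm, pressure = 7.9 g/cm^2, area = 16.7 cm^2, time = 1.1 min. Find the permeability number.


Formula: Permeability Number P = (V * H) / (p * A * t)
Numerator: V * H = 1564 * 5.7 = 8914.8
Denominator: p * A * t = 7.9 * 16.7 * 1.1 = 145.123
P = 8914.8 / 145.123 = 61.4293

61.4293


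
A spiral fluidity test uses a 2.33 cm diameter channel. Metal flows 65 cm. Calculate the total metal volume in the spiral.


Formula: V = pi * (d/2)^2 * L  (cylinder volume)
Radius = 2.33/2 = 1.165 cm
V = pi * 1.165^2 * 65 = 277.1501 cm^3

Final answer: 277.1501 cm^3


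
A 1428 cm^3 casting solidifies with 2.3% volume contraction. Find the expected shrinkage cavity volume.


Formula: V_shrink = V_casting * shrinkage_pct / 100
V_shrink = 1428 cm^3 * 2.3 / 100 = 32.8440 cm^3

32.8440 cm^3


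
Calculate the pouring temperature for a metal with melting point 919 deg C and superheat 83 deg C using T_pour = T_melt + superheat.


Formula: T_pour = T_melt + Superheat
T_pour = 919 + 83 = 1002 deg C

Answer: 1002 deg C


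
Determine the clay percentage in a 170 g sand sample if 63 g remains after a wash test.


Formula: Clay% = (W_total - W_washed) / W_total * 100
Clay mass = 170 - 63 = 107 g
Clay% = 107 / 170 * 100 = 62.9412%

62.9412%


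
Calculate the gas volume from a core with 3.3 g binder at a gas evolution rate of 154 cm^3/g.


Formula: V_gas = W_binder * gas_evolution_rate
V = 3.3 g * 154 cm^3/g = 508.2000 cm^3

508.2000 cm^3


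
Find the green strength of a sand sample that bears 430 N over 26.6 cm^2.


Formula: Compressive Strength = Force / Area
Strength = 430 N / 26.6 cm^2 = 16.1654 N/cm^2

Answer: 16.1654 N/cm^2


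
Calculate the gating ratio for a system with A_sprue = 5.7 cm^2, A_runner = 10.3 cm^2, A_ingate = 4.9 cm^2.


Sprue:Runner:Ingate = 1 : 10.3/5.7 : 4.9/5.7 = 1:1.81:0.86

Answer: 1:1.81:0.86


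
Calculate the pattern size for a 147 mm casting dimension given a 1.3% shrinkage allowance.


Formula: L_pattern = L_casting * (1 + shrinkage_rate/100)
Shrinkage factor = 1 + 1.3/100 = 1.013
L_pattern = 147 mm * 1.013 = 148.9110 mm

Answer: 148.9110 mm


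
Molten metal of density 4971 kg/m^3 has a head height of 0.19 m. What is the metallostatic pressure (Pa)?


Formula: P = rho * g * h
rho * g = 4971 * 9.81 = 48765.51 N/m^3
P = 48765.51 * 0.19 = 9265.4469 Pa

Final answer: 9265.4469 Pa


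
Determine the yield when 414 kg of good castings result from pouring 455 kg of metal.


Formula: Casting Yield = (W_good / W_total) * 100
Yield = (414 kg / 455 kg) * 100 = 90.9890%


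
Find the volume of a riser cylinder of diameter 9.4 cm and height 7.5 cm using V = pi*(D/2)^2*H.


Formula: V = pi * (D/2)^2 * H  (cylinder volume)
Radius = D/2 = 9.4/2 = 4.7 cm
V = pi * 4.7^2 * 7.5 = 520.4834 cm^3

Answer: 520.4834 cm^3


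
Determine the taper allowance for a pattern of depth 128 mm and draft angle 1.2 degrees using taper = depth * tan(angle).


Formula: taper = depth * tan(draft_angle)
tan(1.2 deg) = 0.0209470
taper = 128 mm * 0.0209470 = 2.6812 mm

Answer: 2.6812 mm


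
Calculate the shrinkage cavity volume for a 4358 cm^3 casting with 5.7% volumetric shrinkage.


Formula: V_shrink = V_casting * shrinkage_pct / 100
V_shrink = 4358 cm^3 * 5.7 / 100 = 248.4060 cm^3

Final answer: 248.4060 cm^3


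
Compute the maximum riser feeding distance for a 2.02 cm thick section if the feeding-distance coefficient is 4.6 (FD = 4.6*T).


Formula: FD = 4.6 * T  (riser feeding-distance rule)
FD = 4.6 * 2.02 cm = 9.2920 cm

Final answer: 9.2920 cm


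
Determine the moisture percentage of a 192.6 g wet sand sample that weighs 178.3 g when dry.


Formula: MC = (W_wet - W_dry) / W_wet * 100
Water mass = 192.6 - 178.3 = 14.3 g
MC = 14.3 / 192.6 * 100 = 7.4247%

Answer: 7.4247%


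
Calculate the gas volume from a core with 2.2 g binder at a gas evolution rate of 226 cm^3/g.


Formula: V_gas = W_binder * gas_evolution_rate
V = 2.2 g * 226 cm^3/g = 497.2000 cm^3

Final answer: 497.2000 cm^3


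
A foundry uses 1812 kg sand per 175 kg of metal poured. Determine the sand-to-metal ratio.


Formula: Sand-to-Metal Ratio = W_sand / W_metal
Ratio = 1812 kg / 175 kg = 10.3543

Final answer: 10.3543


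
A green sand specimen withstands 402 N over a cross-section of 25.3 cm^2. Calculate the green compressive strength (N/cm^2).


Formula: Compressive Strength = Force / Area
Strength = 402 N / 25.3 cm^2 = 15.8893 N/cm^2

Final answer: 15.8893 N/cm^2


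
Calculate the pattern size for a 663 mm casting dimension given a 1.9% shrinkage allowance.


Formula: L_pattern = L_casting * (1 + shrinkage_rate/100)
Shrinkage factor = 1 + 1.9/100 = 1.019
L_pattern = 663 mm * 1.019 = 675.5970 mm


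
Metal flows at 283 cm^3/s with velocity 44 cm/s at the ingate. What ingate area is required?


Formula: A_ingate = Q / v  (continuity equation)
A = 283 cm^3/s / 44 cm/s = 6.4318 cm^2


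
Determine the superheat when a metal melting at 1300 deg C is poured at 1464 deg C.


Formula: Superheat = T_pour - T_melt
Superheat = 1464 - 1300 = 164 deg C

164 deg C


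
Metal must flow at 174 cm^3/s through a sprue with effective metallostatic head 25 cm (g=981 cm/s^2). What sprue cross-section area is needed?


Formula: v = sqrt(2*g*h), A = Q/v
Velocity: v = sqrt(2 * 981 * 25) = sqrt(49050) = 221.4723 cm/s
Sprue area: A = Q / v = 174 / 221.4723 = 0.7857 cm^2

0.7857 cm^2


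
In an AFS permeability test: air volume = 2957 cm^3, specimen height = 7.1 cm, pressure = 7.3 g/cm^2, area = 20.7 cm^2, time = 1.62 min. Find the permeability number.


Formula: Permeability Number P = (V * H) / (p * A * t)
Numerator: V * H = 2957 * 7.1 = 20994.7
Denominator: p * A * t = 7.3 * 20.7 * 1.62 = 244.7982
P = 20994.7 / 244.7982 = 85.7633


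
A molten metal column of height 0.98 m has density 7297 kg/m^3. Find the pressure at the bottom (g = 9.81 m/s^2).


Formula: P = rho * g * h
rho * g = 7297 * 9.81 = 71583.57 N/m^3
P = 71583.57 * 0.98 = 70151.8986 Pa

Answer: 70151.8986 Pa


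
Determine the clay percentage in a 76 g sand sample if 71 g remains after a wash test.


Formula: Clay% = (W_total - W_washed) / W_total * 100
Clay mass = 76 - 71 = 5 g
Clay% = 5 / 76 * 100 = 6.5789%


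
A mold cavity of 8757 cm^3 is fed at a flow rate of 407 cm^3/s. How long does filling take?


Formula: t_fill = V_mold / Q_flow
t = 8757 cm^3 / 407 cm^3/s = 21.5160 s

21.5160 s


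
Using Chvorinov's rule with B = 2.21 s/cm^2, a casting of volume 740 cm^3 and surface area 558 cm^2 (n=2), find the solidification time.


Formula: t_s = B * (V/A)^n  (Chvorinov's rule, n=2)
Modulus M = V/A = 740/558 = 1.326165 cm
M^2 = 1.326165^2 = 1.758714 cm^2
t_s = 2.21 * 1.758714 = 3.8868 s

3.8868 s


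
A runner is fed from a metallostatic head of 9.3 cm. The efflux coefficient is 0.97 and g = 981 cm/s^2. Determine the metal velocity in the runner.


Formula: v = Cd * sqrt(2 * g * h)  (Torricelli with discharge coefficient)
2*g*h = 2 * 981 * 9.3 = 18246.6 cm^2/s^2
sqrt(18246.6) = 135.07998 cm/s
v = 0.97 * 135.07998 = 131.0276 cm/s


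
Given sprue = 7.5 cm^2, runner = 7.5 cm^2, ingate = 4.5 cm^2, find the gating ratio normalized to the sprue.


Sprue:Runner:Ingate = 1 : 7.5/7.5 : 4.5/7.5 = 1:1.00:0.60

Final answer: 1:1.00:0.60


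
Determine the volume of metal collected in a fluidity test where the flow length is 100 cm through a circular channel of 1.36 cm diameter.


Formula: V = pi * (d/2)^2 * L  (cylinder volume)
Radius = 1.36/2 = 0.68 cm
V = pi * 0.68^2 * 100 = 145.2672 cm^3

Final answer: 145.2672 cm^3


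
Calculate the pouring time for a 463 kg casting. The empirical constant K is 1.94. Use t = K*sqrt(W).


Formula: t = K * sqrt(W)
sqrt(W) = sqrt(463) = 21.51743
t = 1.94 * 21.51743 = 41.7438 s

41.7438 s


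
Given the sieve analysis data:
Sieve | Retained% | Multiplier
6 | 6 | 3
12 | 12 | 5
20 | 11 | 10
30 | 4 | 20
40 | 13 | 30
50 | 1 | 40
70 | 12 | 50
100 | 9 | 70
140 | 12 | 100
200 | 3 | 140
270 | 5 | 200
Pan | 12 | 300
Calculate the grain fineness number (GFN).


Formula: GFN = sum(pct * multiplier) / sum(pct)
sum(pct * multiplier) = 8148
sum(pct) = 100
GFN = 8148 / 100 = 81.48

Final answer: 81.48


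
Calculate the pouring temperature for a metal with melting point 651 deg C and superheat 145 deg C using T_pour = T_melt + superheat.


Formula: T_pour = T_melt + Superheat
T_pour = 651 + 145 = 796 deg C

Final answer: 796 deg C


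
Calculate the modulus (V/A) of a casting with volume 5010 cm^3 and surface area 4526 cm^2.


Formula: Casting Modulus M = V / A
M = 5010 cm^3 / 4526 cm^2 = 1.1069 cm


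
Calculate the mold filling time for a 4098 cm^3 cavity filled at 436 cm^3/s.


Formula: t_fill = V_mold / Q_flow
t = 4098 cm^3 / 436 cm^3/s = 9.3991 s

Answer: 9.3991 s


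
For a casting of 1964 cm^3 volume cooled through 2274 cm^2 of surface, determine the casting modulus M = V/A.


Formula: Casting Modulus M = V / A
M = 1964 cm^3 / 2274 cm^2 = 0.8637 cm


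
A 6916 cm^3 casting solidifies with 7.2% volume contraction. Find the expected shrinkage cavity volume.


Formula: V_shrink = V_casting * shrinkage_pct / 100
V_shrink = 6916 cm^3 * 7.2 / 100 = 497.9520 cm^3

Final answer: 497.9520 cm^3


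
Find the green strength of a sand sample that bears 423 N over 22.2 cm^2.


Formula: Compressive Strength = Force / Area
Strength = 423 N / 22.2 cm^2 = 19.0541 N/cm^2

Final answer: 19.0541 N/cm^2


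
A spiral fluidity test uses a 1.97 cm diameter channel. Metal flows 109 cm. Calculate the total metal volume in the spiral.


Formula: V = pi * (d/2)^2 * L  (cylinder volume)
Radius = 1.97/2 = 0.985 cm
V = pi * 0.985^2 * 109 = 332.2376 cm^3

Answer: 332.2376 cm^3


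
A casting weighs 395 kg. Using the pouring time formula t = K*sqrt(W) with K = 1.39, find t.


Formula: t = K * sqrt(W)
sqrt(W) = sqrt(395) = 19.87461
t = 1.39 * 19.87461 = 27.6257 s

27.6257 s


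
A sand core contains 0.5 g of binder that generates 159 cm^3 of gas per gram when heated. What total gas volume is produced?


Formula: V_gas = W_binder * gas_evolution_rate
V = 0.5 g * 159 cm^3/g = 79.5000 cm^3

79.5000 cm^3


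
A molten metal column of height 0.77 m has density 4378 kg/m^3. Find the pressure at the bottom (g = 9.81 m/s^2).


Formula: P = rho * g * h
rho * g = 4378 * 9.81 = 42948.18 N/m^3
P = 42948.18 * 0.77 = 33070.0986 Pa

Answer: 33070.0986 Pa


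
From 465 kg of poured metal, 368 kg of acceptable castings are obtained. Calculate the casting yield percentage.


Formula: Casting Yield = (W_good / W_total) * 100
Yield = (368 kg / 465 kg) * 100 = 79.1398%

Final answer: 79.1398%


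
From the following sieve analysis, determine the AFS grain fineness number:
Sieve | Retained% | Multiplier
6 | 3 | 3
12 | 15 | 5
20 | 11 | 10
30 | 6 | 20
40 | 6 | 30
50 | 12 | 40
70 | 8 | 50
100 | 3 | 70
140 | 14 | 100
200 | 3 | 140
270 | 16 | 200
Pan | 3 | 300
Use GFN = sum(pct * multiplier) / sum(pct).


Formula: GFN = sum(pct * multiplier) / sum(pct)
sum(pct * multiplier) = 7504
sum(pct) = 100
GFN = 7504 / 100 = 75.04

Final answer: 75.04


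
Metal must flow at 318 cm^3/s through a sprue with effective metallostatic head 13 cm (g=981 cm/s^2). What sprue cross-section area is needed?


Formula: v = sqrt(2*g*h), A = Q/v
Velocity: v = sqrt(2 * 981 * 13) = sqrt(25506) = 159.7060 cm/s
Sprue area: A = Q / v = 318 / 159.7060 = 1.9912 cm^2

Answer: 1.9912 cm^2


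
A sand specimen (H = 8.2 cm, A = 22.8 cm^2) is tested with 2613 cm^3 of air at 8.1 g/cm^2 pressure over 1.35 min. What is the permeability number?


Formula: Permeability Number P = (V * H) / (p * A * t)
Numerator: V * H = 2613 * 8.2 = 21426.6
Denominator: p * A * t = 8.1 * 22.8 * 1.35 = 249.318
P = 21426.6 / 249.318 = 85.9408

85.9408


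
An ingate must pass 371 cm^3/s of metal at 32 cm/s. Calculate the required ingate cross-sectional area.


Formula: A_ingate = Q / v  (continuity equation)
A = 371 cm^3/s / 32 cm/s = 11.5938 cm^2

11.5938 cm^2


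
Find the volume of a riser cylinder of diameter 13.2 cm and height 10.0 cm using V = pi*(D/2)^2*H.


Formula: V = pi * (D/2)^2 * H  (cylinder volume)
Radius = D/2 = 13.2/2 = 6.6 cm
V = pi * 6.6^2 * 10.0 = 1368.4778 cm^3

Answer: 1368.4778 cm^3


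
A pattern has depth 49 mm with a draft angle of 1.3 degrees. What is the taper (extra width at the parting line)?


Formula: taper = depth * tan(draft_angle)
tan(1.3 deg) = 0.0226932
taper = 49 mm * 0.0226932 = 1.1120 mm

Answer: 1.1120 mm


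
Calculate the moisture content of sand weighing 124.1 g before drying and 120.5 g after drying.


Formula: MC = (W_wet - W_dry) / W_wet * 100
Water mass = 124.1 - 120.5 = 3.6 g
MC = 3.6 / 124.1 * 100 = 2.9009%

Final answer: 2.9009%


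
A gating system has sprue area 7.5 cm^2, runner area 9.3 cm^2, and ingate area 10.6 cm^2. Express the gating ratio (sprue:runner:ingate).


Sprue:Runner:Ingate = 1 : 9.3/7.5 : 10.6/7.5 = 1:1.24:1.41


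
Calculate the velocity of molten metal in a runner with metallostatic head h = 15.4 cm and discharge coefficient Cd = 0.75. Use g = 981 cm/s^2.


Formula: v = Cd * sqrt(2 * g * h)  (Torricelli with discharge coefficient)
2*g*h = 2 * 981 * 15.4 = 30214.8 cm^2/s^2
sqrt(30214.8) = 173.82405 cm/s
v = 0.75 * 173.82405 = 130.3680 cm/s

Answer: 130.3680 cm/s


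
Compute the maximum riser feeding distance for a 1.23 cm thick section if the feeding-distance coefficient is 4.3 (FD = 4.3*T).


Formula: FD = 4.3 * T  (riser feeding-distance rule)
FD = 4.3 * 1.23 cm = 5.2890 cm

Answer: 5.2890 cm


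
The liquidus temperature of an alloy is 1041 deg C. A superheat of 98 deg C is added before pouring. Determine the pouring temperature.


Formula: T_pour = T_melt + Superheat
T_pour = 1041 + 98 = 1139 deg C


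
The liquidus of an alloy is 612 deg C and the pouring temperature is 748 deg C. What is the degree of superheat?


Formula: Superheat = T_pour - T_melt
Superheat = 748 - 612 = 136 deg C

Final answer: 136 deg C


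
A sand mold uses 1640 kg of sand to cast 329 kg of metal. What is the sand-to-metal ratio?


Formula: Sand-to-Metal Ratio = W_sand / W_metal
Ratio = 1640 kg / 329 kg = 4.9848

4.9848


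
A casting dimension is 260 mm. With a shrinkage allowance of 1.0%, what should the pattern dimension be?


Formula: L_pattern = L_casting * (1 + shrinkage_rate/100)
Shrinkage factor = 1 + 1.0/100 = 1.01
L_pattern = 260 mm * 1.01 = 262.6000 mm

262.6000 mm


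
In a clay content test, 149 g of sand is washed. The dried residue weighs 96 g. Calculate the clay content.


Formula: Clay% = (W_total - W_washed) / W_total * 100
Clay mass = 149 - 96 = 53 g
Clay% = 53 / 149 * 100 = 35.5705%

Answer: 35.5705%


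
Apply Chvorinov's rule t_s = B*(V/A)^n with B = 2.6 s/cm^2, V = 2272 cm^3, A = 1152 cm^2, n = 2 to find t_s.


Formula: t_s = B * (V/A)^n  (Chvorinov's rule, n=2)
Modulus M = V/A = 2272/1152 = 1.972222 cm
M^2 = 1.972222^2 = 3.889660 cm^2
t_s = 2.6 * 3.889660 = 10.1131 s

Final answer: 10.1131 s


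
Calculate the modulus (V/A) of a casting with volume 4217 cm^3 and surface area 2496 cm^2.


Formula: Casting Modulus M = V / A
M = 4217 cm^3 / 2496 cm^2 = 1.6895 cm

1.6895 cm


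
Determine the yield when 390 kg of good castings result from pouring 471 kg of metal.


Formula: Casting Yield = (W_good / W_total) * 100
Yield = (390 kg / 471 kg) * 100 = 82.8025%

Answer: 82.8025%


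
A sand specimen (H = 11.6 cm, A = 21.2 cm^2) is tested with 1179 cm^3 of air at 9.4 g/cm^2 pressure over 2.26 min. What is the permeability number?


Formula: Permeability Number P = (V * H) / (p * A * t)
Numerator: V * H = 1179 * 11.6 = 13676.4
Denominator: p * A * t = 9.4 * 21.2 * 2.26 = 450.3728
P = 13676.4 / 450.3728 = 30.3668

Answer: 30.3668


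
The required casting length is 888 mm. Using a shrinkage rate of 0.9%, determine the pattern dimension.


Formula: L_pattern = L_casting * (1 + shrinkage_rate/100)
Shrinkage factor = 1 + 0.9/100 = 1.009
L_pattern = 888 mm * 1.009 = 895.9920 mm

Final answer: 895.9920 mm


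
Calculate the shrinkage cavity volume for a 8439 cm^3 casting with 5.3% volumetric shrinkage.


Formula: V_shrink = V_casting * shrinkage_pct / 100
V_shrink = 8439 cm^3 * 5.3 / 100 = 447.2670 cm^3


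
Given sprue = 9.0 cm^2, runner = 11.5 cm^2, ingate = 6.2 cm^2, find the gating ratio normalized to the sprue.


Sprue:Runner:Ingate = 1 : 11.5/9.0 : 6.2/9.0 = 1:1.28:0.69

Answer: 1:1.28:0.69


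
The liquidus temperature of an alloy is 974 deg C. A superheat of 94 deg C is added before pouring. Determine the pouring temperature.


Formula: T_pour = T_melt + Superheat
T_pour = 974 + 94 = 1068 deg C

1068 deg C


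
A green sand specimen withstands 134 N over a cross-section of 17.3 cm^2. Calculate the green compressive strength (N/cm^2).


Formula: Compressive Strength = Force / Area
Strength = 134 N / 17.3 cm^2 = 7.7457 N/cm^2


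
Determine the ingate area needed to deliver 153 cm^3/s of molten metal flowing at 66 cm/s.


Formula: A_ingate = Q / v  (continuity equation)
A = 153 cm^3/s / 66 cm/s = 2.3182 cm^2

Final answer: 2.3182 cm^2


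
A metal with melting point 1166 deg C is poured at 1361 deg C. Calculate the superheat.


Formula: Superheat = T_pour - T_melt
Superheat = 1361 - 1166 = 195 deg C

Final answer: 195 deg C


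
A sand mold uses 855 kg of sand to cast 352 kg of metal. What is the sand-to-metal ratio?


Formula: Sand-to-Metal Ratio = W_sand / W_metal
Ratio = 855 kg / 352 kg = 2.4290

2.4290


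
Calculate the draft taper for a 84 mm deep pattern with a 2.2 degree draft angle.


Formula: taper = depth * tan(draft_angle)
tan(2.2 deg) = 0.0384161
taper = 84 mm * 0.0384161 = 3.2270 mm


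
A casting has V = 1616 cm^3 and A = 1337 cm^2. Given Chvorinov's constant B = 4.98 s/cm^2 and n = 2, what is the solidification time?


Formula: t_s = B * (V/A)^n  (Chvorinov's rule, n=2)
Modulus M = V/A = 1616/1337 = 1.208676 cm
M^2 = 1.208676^2 = 1.460898 cm^2
t_s = 4.98 * 1.460898 = 7.2753 s

7.2753 s


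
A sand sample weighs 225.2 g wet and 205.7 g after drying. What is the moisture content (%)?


Formula: MC = (W_wet - W_dry) / W_wet * 100
Water mass = 225.2 - 205.7 = 19.5 g
MC = 19.5 / 225.2 * 100 = 8.6590%

8.6590%


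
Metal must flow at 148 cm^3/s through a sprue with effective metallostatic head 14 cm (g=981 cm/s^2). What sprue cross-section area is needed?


Formula: v = sqrt(2*g*h), A = Q/v
Velocity: v = sqrt(2 * 981 * 14) = sqrt(27468) = 165.7347 cm/s
Sprue area: A = Q / v = 148 / 165.7347 = 0.8930 cm^2

Answer: 0.8930 cm^2


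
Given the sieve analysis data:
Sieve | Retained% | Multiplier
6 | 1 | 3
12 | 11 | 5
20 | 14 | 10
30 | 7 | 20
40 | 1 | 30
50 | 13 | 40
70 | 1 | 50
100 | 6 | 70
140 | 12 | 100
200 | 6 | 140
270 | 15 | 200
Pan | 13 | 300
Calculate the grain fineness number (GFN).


Formula: GFN = sum(pct * multiplier) / sum(pct)
sum(pct * multiplier) = 10298
sum(pct) = 100
GFN = 10298 / 100 = 102.98


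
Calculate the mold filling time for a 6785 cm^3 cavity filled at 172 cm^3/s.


Formula: t_fill = V_mold / Q_flow
t = 6785 cm^3 / 172 cm^3/s = 39.4477 s

39.4477 s


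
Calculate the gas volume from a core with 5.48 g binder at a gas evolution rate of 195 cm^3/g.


Formula: V_gas = W_binder * gas_evolution_rate
V = 5.48 g * 195 cm^3/g = 1068.6000 cm^3

Answer: 1068.6000 cm^3


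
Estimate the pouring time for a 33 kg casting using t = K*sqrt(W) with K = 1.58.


Formula: t = K * sqrt(W)
sqrt(W) = sqrt(33) = 5.74456
t = 1.58 * 5.74456 = 9.0764 s

9.0764 s


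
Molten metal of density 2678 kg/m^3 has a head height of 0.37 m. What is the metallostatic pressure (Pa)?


Formula: P = rho * g * h
rho * g = 2678 * 9.81 = 26271.18 N/m^3
P = 26271.18 * 0.37 = 9720.3366 Pa

Final answer: 9720.3366 Pa


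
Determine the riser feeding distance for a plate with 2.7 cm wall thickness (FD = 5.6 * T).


Formula: FD = 5.6 * T  (riser feeding-distance rule)
FD = 5.6 * 2.7 cm = 15.1200 cm

Final answer: 15.1200 cm


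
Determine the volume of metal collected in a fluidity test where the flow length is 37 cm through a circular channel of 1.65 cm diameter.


Formula: V = pi * (d/2)^2 * L  (cylinder volume)
Radius = 1.65/2 = 0.825 cm
V = pi * 0.825^2 * 37 = 79.1151 cm^3

Answer: 79.1151 cm^3


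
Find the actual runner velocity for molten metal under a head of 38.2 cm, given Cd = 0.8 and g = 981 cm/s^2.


Formula: v = Cd * sqrt(2 * g * h)  (Torricelli with discharge coefficient)
2*g*h = 2 * 981 * 38.2 = 74948.4 cm^2/s^2
sqrt(74948.4) = 273.76705 cm/s
v = 0.8 * 273.76705 = 219.0136 cm/s


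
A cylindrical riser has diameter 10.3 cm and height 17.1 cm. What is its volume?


Formula: V = pi * (D/2)^2 * H  (cylinder volume)
Radius = D/2 = 10.3/2 = 5.15 cm
V = pi * 5.15^2 * 17.1 = 1424.8214 cm^3


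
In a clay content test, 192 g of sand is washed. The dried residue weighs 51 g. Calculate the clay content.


Formula: Clay% = (W_total - W_washed) / W_total * 100
Clay mass = 192 - 51 = 141 g
Clay% = 141 / 192 * 100 = 73.4375%

Answer: 73.4375%


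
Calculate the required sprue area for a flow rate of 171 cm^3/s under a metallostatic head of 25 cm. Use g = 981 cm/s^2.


Formula: v = sqrt(2*g*h), A = Q/v
Velocity: v = sqrt(2 * 981 * 25) = sqrt(49050) = 221.4723 cm/s
Sprue area: A = Q / v = 171 / 221.4723 = 0.7721 cm^2


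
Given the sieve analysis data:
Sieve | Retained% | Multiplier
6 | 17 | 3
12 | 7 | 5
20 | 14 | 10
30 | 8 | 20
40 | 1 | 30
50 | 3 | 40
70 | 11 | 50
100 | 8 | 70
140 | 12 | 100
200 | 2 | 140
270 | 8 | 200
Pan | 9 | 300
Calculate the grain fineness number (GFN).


Formula: GFN = sum(pct * multiplier) / sum(pct)
sum(pct * multiplier) = 7426
sum(pct) = 100
GFN = 7426 / 100 = 74.26


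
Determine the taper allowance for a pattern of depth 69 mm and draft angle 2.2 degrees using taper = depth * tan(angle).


Formula: taper = depth * tan(draft_angle)
tan(2.2 deg) = 0.0384161
taper = 69 mm * 0.0384161 = 2.6507 mm

Final answer: 2.6507 mm


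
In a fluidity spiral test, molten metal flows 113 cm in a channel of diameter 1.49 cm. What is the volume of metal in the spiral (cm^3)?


Formula: V = pi * (d/2)^2 * L  (cylinder volume)
Radius = 1.49/2 = 0.745 cm
V = pi * 0.745^2 * 113 = 197.0339 cm^3

Final answer: 197.0339 cm^3


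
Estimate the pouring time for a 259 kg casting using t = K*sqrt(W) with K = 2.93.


Formula: t = K * sqrt(W)
sqrt(W) = sqrt(259) = 16.09348
t = 2.93 * 16.09348 = 47.1539 s


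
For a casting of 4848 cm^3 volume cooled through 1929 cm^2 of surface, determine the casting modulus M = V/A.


Formula: Casting Modulus M = V / A
M = 4848 cm^3 / 1929 cm^2 = 2.5132 cm


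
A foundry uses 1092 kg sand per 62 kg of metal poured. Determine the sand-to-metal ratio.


Formula: Sand-to-Metal Ratio = W_sand / W_metal
Ratio = 1092 kg / 62 kg = 17.6129

Answer: 17.6129


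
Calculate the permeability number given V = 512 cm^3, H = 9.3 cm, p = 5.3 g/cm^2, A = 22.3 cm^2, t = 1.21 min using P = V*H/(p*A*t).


Formula: Permeability Number P = (V * H) / (p * A * t)
Numerator: V * H = 512 * 9.3 = 4761.6
Denominator: p * A * t = 5.3 * 22.3 * 1.21 = 143.0099
P = 4761.6 / 143.0099 = 33.2956

Final answer: 33.2956


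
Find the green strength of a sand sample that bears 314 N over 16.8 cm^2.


Formula: Compressive Strength = Force / Area
Strength = 314 N / 16.8 cm^2 = 18.6905 N/cm^2

Final answer: 18.6905 N/cm^2


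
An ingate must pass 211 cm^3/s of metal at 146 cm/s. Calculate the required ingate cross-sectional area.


Formula: A_ingate = Q / v  (continuity equation)
A = 211 cm^3/s / 146 cm/s = 1.4452 cm^2

1.4452 cm^2


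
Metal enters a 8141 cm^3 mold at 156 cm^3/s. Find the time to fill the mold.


Formula: t_fill = V_mold / Q_flow
t = 8141 cm^3 / 156 cm^3/s = 52.1859 s

Final answer: 52.1859 s


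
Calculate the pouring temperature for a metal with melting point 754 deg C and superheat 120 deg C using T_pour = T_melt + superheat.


Formula: T_pour = T_melt + Superheat
T_pour = 754 + 120 = 874 deg C


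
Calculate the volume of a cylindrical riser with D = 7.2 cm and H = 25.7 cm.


Formula: V = pi * (D/2)^2 * H  (cylinder volume)
Radius = D/2 = 7.2/2 = 3.6 cm
V = pi * 3.6^2 * 25.7 = 1046.3765 cm^3

Answer: 1046.3765 cm^3


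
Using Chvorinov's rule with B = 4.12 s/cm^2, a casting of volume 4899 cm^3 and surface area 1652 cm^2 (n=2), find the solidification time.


Formula: t_s = B * (V/A)^n  (Chvorinov's rule, n=2)
Modulus M = V/A = 4899/1652 = 2.965496 cm
M^2 = 2.965496^2 = 8.794167 cm^2
t_s = 4.12 * 8.794167 = 36.2320 s

Answer: 36.2320 s


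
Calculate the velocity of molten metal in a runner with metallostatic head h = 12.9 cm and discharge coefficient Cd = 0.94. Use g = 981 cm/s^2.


Formula: v = Cd * sqrt(2 * g * h)  (Torricelli with discharge coefficient)
2*g*h = 2 * 981 * 12.9 = 25309.8 cm^2/s^2
sqrt(25309.8) = 159.09054 cm/s
v = 0.94 * 159.09054 = 149.5451 cm/s

Final answer: 149.5451 cm/s


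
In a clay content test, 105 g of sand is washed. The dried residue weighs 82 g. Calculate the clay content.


Formula: Clay% = (W_total - W_washed) / W_total * 100
Clay mass = 105 - 82 = 23 g
Clay% = 23 / 105 * 100 = 21.9048%

Answer: 21.9048%


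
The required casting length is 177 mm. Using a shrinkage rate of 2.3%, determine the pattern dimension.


Formula: L_pattern = L_casting * (1 + shrinkage_rate/100)
Shrinkage factor = 1 + 2.3/100 = 1.023
L_pattern = 177 mm * 1.023 = 181.0710 mm

Final answer: 181.0710 mm


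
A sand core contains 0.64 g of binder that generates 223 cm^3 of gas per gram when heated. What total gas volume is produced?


Formula: V_gas = W_binder * gas_evolution_rate
V = 0.64 g * 223 cm^3/g = 142.7200 cm^3


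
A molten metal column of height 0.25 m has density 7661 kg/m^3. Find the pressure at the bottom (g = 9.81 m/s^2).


Formula: P = rho * g * h
rho * g = 7661 * 9.81 = 75154.41 N/m^3
P = 75154.41 * 0.25 = 18788.6025 Pa

Answer: 18788.6025 Pa


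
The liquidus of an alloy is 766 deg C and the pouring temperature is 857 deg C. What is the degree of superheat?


Formula: Superheat = T_pour - T_melt
Superheat = 857 - 766 = 91 deg C

Answer: 91 deg C


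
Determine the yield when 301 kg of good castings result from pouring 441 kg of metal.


Formula: Casting Yield = (W_good / W_total) * 100
Yield = (301 kg / 441 kg) * 100 = 68.2540%

68.2540%


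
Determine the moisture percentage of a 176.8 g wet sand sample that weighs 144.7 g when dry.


Formula: MC = (W_wet - W_dry) / W_wet * 100
Water mass = 176.8 - 144.7 = 32.1 g
MC = 32.1 / 176.8 * 100 = 18.1561%

Answer: 18.1561%


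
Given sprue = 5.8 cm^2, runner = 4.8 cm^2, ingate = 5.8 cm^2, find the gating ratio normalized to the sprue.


Sprue:Runner:Ingate = 1 : 4.8/5.8 : 5.8/5.8 = 1:0.83:1.00

Final answer: 1:0.83:1.00


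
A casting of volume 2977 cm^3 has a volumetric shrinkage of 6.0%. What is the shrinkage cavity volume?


Formula: V_shrink = V_casting * shrinkage_pct / 100
V_shrink = 2977 cm^3 * 6.0 / 100 = 178.6200 cm^3

Final answer: 178.6200 cm^3


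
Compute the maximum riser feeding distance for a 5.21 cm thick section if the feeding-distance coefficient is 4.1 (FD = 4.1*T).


Formula: FD = 4.1 * T  (riser feeding-distance rule)
FD = 4.1 * 5.21 cm = 21.3610 cm

Answer: 21.3610 cm


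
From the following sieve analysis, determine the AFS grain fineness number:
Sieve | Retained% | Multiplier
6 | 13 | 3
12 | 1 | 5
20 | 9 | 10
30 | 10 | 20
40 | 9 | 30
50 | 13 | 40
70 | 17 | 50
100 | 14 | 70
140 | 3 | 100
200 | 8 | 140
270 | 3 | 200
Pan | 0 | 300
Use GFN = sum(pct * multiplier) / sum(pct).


Formula: GFN = sum(pct * multiplier) / sum(pct)
sum(pct * multiplier) = 4974
sum(pct) = 100
GFN = 4974 / 100 = 49.74

Final answer: 49.74


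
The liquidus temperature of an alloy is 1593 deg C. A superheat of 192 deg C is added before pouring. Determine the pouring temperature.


Formula: T_pour = T_melt + Superheat
T_pour = 1593 + 192 = 1785 deg C


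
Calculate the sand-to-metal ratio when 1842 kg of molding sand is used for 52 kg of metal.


Formula: Sand-to-Metal Ratio = W_sand / W_metal
Ratio = 1842 kg / 52 kg = 35.4231

Final answer: 35.4231


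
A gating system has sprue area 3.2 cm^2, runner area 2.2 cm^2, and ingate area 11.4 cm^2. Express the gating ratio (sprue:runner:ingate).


Sprue:Runner:Ingate = 1 : 2.2/3.2 : 11.4/3.2 = 1:0.69:3.56

Answer: 1:0.69:3.56


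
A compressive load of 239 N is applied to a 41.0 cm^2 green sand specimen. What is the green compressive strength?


Formula: Compressive Strength = Force / Area
Strength = 239 N / 41.0 cm^2 = 5.8293 N/cm^2

Final answer: 5.8293 N/cm^2


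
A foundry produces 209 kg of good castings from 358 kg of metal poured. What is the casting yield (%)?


Formula: Casting Yield = (W_good / W_total) * 100
Yield = (209 kg / 358 kg) * 100 = 58.3799%

58.3799%


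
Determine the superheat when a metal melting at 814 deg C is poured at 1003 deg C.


Formula: Superheat = T_pour - T_melt
Superheat = 1003 - 814 = 189 deg C

189 deg C


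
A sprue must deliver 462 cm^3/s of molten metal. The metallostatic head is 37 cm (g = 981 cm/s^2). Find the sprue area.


Formula: v = sqrt(2*g*h), A = Q/v
Velocity: v = sqrt(2 * 981 * 37) = sqrt(72594) = 269.4327 cm/s
Sprue area: A = Q / v = 462 / 269.4327 = 1.7147 cm^2

1.7147 cm^2


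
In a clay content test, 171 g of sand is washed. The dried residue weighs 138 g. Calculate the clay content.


Formula: Clay% = (W_total - W_washed) / W_total * 100
Clay mass = 171 - 138 = 33 g
Clay% = 33 / 171 * 100 = 19.2982%

Final answer: 19.2982%


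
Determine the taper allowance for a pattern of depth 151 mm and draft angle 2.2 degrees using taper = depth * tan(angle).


Formula: taper = depth * tan(draft_angle)
tan(2.2 deg) = 0.0384161
taper = 151 mm * 0.0384161 = 5.8008 mm

Final answer: 5.8008 mm


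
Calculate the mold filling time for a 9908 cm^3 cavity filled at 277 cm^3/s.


Formula: t_fill = V_mold / Q_flow
t = 9908 cm^3 / 277 cm^3/s = 35.7690 s

Answer: 35.7690 s


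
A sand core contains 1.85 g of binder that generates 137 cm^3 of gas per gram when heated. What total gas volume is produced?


Formula: V_gas = W_binder * gas_evolution_rate
V = 1.85 g * 137 cm^3/g = 253.4500 cm^3

253.4500 cm^3


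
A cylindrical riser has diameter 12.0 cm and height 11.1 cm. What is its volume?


Formula: V = pi * (D/2)^2 * H  (cylinder volume)
Radius = D/2 = 12.0/2 = 6.0 cm
V = pi * 6.0^2 * 11.1 = 1255.3804 cm^3

1255.3804 cm^3


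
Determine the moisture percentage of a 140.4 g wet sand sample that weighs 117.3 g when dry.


Formula: MC = (W_wet - W_dry) / W_wet * 100
Water mass = 140.4 - 117.3 = 23.1 g
MC = 23.1 / 140.4 * 100 = 16.4530%

Answer: 16.4530%


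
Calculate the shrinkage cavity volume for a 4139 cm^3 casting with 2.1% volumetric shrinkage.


Formula: V_shrink = V_casting * shrinkage_pct / 100
V_shrink = 4139 cm^3 * 2.1 / 100 = 86.9190 cm^3

86.9190 cm^3


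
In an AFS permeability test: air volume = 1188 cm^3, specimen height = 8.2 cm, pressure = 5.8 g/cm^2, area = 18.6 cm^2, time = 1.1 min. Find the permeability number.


Formula: Permeability Number P = (V * H) / (p * A * t)
Numerator: V * H = 1188 * 8.2 = 9741.6
Denominator: p * A * t = 5.8 * 18.6 * 1.1 = 118.668
P = 9741.6 / 118.668 = 82.0912

Answer: 82.0912


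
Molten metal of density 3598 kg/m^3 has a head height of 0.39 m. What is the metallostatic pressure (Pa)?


Formula: P = rho * g * h
rho * g = 3598 * 9.81 = 35296.38 N/m^3
P = 35296.38 * 0.39 = 13765.5882 Pa

Final answer: 13765.5882 Pa


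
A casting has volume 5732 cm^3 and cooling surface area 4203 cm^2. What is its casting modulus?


Formula: Casting Modulus M = V / A
M = 5732 cm^3 / 4203 cm^2 = 1.3638 cm

1.3638 cm


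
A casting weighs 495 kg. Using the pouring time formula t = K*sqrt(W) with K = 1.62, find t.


Formula: t = K * sqrt(W)
sqrt(W) = sqrt(495) = 22.24860
t = 1.62 * 22.24860 = 36.0427 s

Final answer: 36.0427 s


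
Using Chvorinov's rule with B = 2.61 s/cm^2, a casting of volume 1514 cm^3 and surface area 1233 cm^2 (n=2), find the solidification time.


Formula: t_s = B * (V/A)^n  (Chvorinov's rule, n=2)
Modulus M = V/A = 1514/1233 = 1.227899 cm
M^2 = 1.227899^2 = 1.507736 cm^2
t_s = 2.61 * 1.507736 = 3.9352 s


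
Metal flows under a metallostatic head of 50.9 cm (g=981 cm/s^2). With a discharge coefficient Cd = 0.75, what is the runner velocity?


Formula: v = Cd * sqrt(2 * g * h)  (Torricelli with discharge coefficient)
2*g*h = 2 * 981 * 50.9 = 99865.8 cm^2/s^2
sqrt(99865.8) = 316.01551 cm/s
v = 0.75 * 316.01551 = 237.0116 cm/s

237.0116 cm/s


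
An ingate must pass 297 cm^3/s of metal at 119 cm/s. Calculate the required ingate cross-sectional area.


Formula: A_ingate = Q / v  (continuity equation)
A = 297 cm^3/s / 119 cm/s = 2.4958 cm^2

2.4958 cm^2


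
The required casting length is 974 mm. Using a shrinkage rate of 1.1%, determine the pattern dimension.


Formula: L_pattern = L_casting * (1 + shrinkage_rate/100)
Shrinkage factor = 1 + 1.1/100 = 1.011
L_pattern = 974 mm * 1.011 = 984.7140 mm

Answer: 984.7140 mm


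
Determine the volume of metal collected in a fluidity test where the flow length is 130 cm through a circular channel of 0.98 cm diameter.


Formula: V = pi * (d/2)^2 * L  (cylinder volume)
Radius = 0.98/2 = 0.49 cm
V = pi * 0.49^2 * 130 = 98.0585 cm^3

Final answer: 98.0585 cm^3


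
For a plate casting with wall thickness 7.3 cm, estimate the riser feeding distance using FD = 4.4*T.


Formula: FD = 4.4 * T  (riser feeding-distance rule)
FD = 4.4 * 7.3 cm = 32.1200 cm

Final answer: 32.1200 cm


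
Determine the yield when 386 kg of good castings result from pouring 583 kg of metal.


Formula: Casting Yield = (W_good / W_total) * 100
Yield = (386 kg / 583 kg) * 100 = 66.2093%

Answer: 66.2093%


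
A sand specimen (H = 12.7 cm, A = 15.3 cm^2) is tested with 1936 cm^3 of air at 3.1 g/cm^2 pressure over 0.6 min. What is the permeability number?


Formula: Permeability Number P = (V * H) / (p * A * t)
Numerator: V * H = 1936 * 12.7 = 24587.2
Denominator: p * A * t = 3.1 * 15.3 * 0.6 = 28.458
P = 24587.2 / 28.458 = 863.9820

Answer: 863.9820


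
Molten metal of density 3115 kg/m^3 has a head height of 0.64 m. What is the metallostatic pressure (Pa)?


Formula: P = rho * g * h
rho * g = 3115 * 9.81 = 30558.15 N/m^3
P = 30558.15 * 0.64 = 19557.2160 Pa

Answer: 19557.2160 Pa


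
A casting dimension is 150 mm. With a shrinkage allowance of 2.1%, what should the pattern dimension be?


Formula: L_pattern = L_casting * (1 + shrinkage_rate/100)
Shrinkage factor = 1 + 2.1/100 = 1.021
L_pattern = 150 mm * 1.021 = 153.1500 mm


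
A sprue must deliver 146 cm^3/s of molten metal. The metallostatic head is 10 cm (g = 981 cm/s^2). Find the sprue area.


Formula: v = sqrt(2*g*h), A = Q/v
Velocity: v = sqrt(2 * 981 * 10) = sqrt(19620) = 140.0714 cm/s
Sprue area: A = Q / v = 146 / 140.0714 = 1.0423 cm^2


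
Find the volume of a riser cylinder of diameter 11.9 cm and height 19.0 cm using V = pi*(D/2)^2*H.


Formula: V = pi * (D/2)^2 * H  (cylinder volume)
Radius = D/2 = 11.9/2 = 5.95 cm
V = pi * 5.95^2 * 19.0 = 2113.1844 cm^3

Answer: 2113.1844 cm^3


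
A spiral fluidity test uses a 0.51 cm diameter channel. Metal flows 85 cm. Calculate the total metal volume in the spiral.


Formula: V = pi * (d/2)^2 * L  (cylinder volume)
Radius = 0.51/2 = 0.255 cm
V = pi * 0.255^2 * 85 = 17.3640 cm^3

Answer: 17.3640 cm^3


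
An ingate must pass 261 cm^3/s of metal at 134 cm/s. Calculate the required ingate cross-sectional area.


Formula: A_ingate = Q / v  (continuity equation)
A = 261 cm^3/s / 134 cm/s = 1.9478 cm^2

Answer: 1.9478 cm^2


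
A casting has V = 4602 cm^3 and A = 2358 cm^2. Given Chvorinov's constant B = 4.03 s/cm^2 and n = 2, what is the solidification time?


Formula: t_s = B * (V/A)^n  (Chvorinov's rule, n=2)
Modulus M = V/A = 4602/2358 = 1.951654 cm
M^2 = 1.951654^2 = 3.808953 cm^2
t_s = 4.03 * 3.808953 = 15.3501 s

Answer: 15.3501 s


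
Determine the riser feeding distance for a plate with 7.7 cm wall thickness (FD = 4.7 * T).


Formula: FD = 4.7 * T  (riser feeding-distance rule)
FD = 4.7 * 7.7 cm = 36.1900 cm

Final answer: 36.1900 cm


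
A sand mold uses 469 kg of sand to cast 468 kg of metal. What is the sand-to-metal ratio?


Formula: Sand-to-Metal Ratio = W_sand / W_metal
Ratio = 469 kg / 468 kg = 1.0021

1.0021


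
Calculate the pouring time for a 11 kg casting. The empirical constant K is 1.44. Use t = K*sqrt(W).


Formula: t = K * sqrt(W)
sqrt(W) = sqrt(11) = 3.31662
t = 1.44 * 3.31662 = 4.7759 s

Final answer: 4.7759 s


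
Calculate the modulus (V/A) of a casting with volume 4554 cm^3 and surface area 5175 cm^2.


Formula: Casting Modulus M = V / A
M = 4554 cm^3 / 5175 cm^2 = 0.8800 cm


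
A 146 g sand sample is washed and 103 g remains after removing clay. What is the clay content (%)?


Formula: Clay% = (W_total - W_washed) / W_total * 100
Clay mass = 146 - 103 = 43 g
Clay% = 43 / 146 * 100 = 29.4521%

Final answer: 29.4521%


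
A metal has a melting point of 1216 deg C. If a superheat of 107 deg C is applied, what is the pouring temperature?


Formula: T_pour = T_melt + Superheat
T_pour = 1216 + 107 = 1323 deg C


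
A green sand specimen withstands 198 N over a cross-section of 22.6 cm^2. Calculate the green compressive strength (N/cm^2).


Formula: Compressive Strength = Force / Area
Strength = 198 N / 22.6 cm^2 = 8.7611 N/cm^2


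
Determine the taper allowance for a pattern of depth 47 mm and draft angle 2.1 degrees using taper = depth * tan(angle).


Formula: taper = depth * tan(draft_angle)
tan(2.1 deg) = 0.0366683
taper = 47 mm * 0.0366683 = 1.7234 mm


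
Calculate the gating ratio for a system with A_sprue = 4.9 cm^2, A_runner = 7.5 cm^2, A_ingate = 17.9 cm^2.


Sprue:Runner:Ingate = 1 : 7.5/4.9 : 17.9/4.9 = 1:1.53:3.65

1:1.53:3.65


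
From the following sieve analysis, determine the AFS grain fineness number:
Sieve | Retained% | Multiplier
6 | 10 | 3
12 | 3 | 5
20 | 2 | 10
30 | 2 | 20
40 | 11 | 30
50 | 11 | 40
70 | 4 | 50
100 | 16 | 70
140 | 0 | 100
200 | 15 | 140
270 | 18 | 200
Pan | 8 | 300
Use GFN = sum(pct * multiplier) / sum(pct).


Formula: GFN = sum(pct * multiplier) / sum(pct)
sum(pct * multiplier) = 10295
sum(pct) = 100
GFN = 10295 / 100 = 102.95


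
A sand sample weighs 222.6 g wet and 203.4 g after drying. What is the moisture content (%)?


Formula: MC = (W_wet - W_dry) / W_wet * 100
Water mass = 222.6 - 203.4 = 19.2 g
MC = 19.2 / 222.6 * 100 = 8.6253%

Final answer: 8.6253%
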